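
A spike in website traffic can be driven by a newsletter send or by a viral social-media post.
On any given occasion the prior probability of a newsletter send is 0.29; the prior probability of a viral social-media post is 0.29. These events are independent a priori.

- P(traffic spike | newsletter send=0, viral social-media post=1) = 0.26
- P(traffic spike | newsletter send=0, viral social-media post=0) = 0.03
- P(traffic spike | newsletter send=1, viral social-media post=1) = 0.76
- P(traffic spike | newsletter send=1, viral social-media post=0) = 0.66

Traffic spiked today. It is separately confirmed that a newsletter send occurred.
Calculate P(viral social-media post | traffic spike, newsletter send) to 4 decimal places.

Enumerate both values of viral social-media post and weight by the priors:
  P(traffic spike | newsletter send) = 0.66*0.71 + 0.76*0.29
        = 0.468600 + 0.220400 = 0.689000
The terms with viral social-media post present sum to 0.220400, so
  P(viral social-media post | traffic spike, newsletter send) = 0.220400 / 0.689000 ≈ 0.3199

P(viral social-media post | traffic spike, newsletter send) ≈ 0.3199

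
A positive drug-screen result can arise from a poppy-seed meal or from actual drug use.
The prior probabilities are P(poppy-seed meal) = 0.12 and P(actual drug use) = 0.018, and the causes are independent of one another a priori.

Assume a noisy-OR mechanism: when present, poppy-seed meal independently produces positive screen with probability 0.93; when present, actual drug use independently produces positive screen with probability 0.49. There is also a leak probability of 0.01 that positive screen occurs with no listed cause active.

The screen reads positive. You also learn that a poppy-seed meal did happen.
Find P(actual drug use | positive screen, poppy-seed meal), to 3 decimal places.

Under noisy-OR, P(positive screen | causes) = 1 − (1−0.01)·∏(1−qᵢ) over the active causes.
By total probability over both values of actual drug use:
  P(positive screen | poppy-seed meal) = 0.9307×0.982 + 0.964657×0.018
        = 0.913947 + 0.017364 = 0.931311
Configurations with actual drug use contribute 0.017364, so
  P(actual drug use | positive screen, poppy-seed meal) = 0.017364 / 0.931311 ≈ 0.019

P(actual drug use | positive screen, poppy-seed meal) ≈ 0.019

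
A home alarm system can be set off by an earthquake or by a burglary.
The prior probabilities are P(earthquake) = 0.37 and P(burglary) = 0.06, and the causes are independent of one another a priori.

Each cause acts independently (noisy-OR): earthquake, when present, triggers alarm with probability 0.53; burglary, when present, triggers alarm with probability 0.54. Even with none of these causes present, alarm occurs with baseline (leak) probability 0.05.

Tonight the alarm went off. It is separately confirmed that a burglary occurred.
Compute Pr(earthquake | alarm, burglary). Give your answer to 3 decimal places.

Under noisy-OR, P(alarm | causes) = 1 − (1−0.05)·∏(1−qᵢ) over the active causes.
P(alarm | burglary) = 0.563×0.63 + 0.79461×0.37 = 0.354690 + 0.294006 = 0.648696
Of this, 0.294006 comes from 0.79461×0.37 (the earthquake=true cases).
Hence the posterior is 0.294006/0.648696 ≈ 0.453.

Pr(earthquake | alarm, burglary) ≈ 0.453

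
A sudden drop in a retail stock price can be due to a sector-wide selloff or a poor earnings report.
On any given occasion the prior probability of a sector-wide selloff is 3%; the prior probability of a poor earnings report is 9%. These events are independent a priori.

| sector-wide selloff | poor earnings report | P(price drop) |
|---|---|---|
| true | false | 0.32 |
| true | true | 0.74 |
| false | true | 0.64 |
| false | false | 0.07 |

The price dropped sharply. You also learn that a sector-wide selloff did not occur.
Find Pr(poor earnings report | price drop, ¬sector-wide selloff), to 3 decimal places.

Pr(poor earnings report | price drop, ¬sector-wide selloff) ≈ 0.475

P(price drop | ¬sector-wide selloff) = 0.07×0.91 + 0.64×0.09 = 0.063700 + 0.057600 = 0.121300
Of this, 0.057600 comes from 0.64×0.09 (the poor earnings report=true cases).
P(poor earnings report | price drop, ¬sector-wide selloff) = 0.057600 / 0.121300 ≈ 0.475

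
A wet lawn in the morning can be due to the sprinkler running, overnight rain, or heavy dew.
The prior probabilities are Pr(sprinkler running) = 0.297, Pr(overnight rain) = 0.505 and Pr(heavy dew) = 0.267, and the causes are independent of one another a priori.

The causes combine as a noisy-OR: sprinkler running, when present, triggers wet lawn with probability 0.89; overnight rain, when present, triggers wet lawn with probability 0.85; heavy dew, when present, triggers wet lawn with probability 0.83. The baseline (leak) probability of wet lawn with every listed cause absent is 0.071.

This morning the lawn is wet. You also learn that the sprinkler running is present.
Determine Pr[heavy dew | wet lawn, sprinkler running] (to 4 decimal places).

Pr[heavy dew | wet lawn, sprinkler running] ≈ 0.2769

Under noisy-OR, P(wet lawn | causes) = 1 − (1−0.071)·∏(1−qᵢ) over the active causes.
Weight on heavy dew=true, given the evidence: 0.129869 + 0.134484 = 0.264353
The normalizing constant is 0.89781·0.495·0.733 + 0.982628·0.495·0.267 + 0.984672·0.505·0.733 + 0.997394·0.505·0.267 = 0.954601
P(heavy dew | wet lawn, sprinkler running) = 0.264353/0.954601 ≈ 0.2769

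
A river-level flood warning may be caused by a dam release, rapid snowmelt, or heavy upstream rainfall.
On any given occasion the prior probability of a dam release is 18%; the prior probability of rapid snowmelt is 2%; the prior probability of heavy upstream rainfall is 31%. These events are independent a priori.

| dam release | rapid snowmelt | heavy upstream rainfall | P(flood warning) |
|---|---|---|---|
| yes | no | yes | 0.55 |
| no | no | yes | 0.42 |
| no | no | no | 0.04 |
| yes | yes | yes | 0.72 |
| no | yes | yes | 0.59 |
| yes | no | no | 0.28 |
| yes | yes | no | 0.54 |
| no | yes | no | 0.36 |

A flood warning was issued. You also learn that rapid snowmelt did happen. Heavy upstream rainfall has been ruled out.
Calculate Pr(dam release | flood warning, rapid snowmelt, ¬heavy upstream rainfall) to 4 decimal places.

Weight on dam release=true, given the evidence: 0.54×0.18 = 0.097200
The normalizing constant is 0.36×0.82 + 0.54×0.18 = 0.392400
Posterior = 0.097200 / 0.392400 ≈ 0.2477

Pr(dam release | flood warning, rapid snowmelt, ¬heavy upstream rainfall) ≈ 0.2477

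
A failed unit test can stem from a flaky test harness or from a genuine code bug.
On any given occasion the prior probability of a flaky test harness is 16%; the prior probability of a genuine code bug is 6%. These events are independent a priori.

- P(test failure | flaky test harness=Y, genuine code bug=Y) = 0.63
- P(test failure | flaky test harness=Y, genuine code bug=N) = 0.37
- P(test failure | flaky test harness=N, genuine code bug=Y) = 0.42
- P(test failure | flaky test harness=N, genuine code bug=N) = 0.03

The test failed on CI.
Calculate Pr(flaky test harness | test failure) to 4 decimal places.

Pr(flaky test harness | test failure) ≈ 0.5790

P(test failure) = 0.03*0.84*0.94 + 0.42*0.84*0.06 + 0.37*0.16*0.94 + 0.63*0.16*0.06 = 0.023688 + 0.021168 + 0.055648 + 0.006048 = 0.106552
The flaky test harness-present share is 0.055648 + 0.006048 = 0.061696.
Hence the posterior is 0.061696/0.106552 ≈ 0.5790.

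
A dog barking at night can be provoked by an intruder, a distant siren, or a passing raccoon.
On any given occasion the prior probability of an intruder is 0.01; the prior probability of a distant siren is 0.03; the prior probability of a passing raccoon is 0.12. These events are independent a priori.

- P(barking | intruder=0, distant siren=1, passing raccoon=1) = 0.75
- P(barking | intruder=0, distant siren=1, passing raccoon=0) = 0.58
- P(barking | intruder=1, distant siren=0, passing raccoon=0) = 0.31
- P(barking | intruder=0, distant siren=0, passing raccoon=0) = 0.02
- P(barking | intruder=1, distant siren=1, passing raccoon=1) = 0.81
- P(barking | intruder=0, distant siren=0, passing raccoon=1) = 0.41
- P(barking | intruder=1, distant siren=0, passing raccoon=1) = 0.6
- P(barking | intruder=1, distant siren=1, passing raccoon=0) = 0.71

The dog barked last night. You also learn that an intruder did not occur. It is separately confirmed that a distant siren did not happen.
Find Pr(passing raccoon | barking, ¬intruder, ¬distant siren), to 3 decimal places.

P(barking | ¬intruder, ¬distant siren) = 0.02*0.88 + 0.41*0.12 = 0.017600 + 0.049200 = 0.066800
The passing raccoon-present share is 0.41*0.12 = 0.049200.
So P(passing raccoon | barking, ¬intruder, ¬distant siren) = 0.049200/0.066800 ≈ 0.737.

Pr(passing raccoon | barking, ¬intruder, ¬distant siren) ≈ 0.737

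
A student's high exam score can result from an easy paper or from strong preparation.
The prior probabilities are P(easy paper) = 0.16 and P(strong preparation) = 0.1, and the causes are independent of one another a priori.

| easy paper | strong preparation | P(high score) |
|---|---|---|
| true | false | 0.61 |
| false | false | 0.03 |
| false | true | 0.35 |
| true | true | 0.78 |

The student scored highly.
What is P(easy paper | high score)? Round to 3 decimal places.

Sum P(high score|·) weighted by the priors over the 4 (easy paper, strong preparation) configurations:
  P(high score) = 0.03*0.84*0.9 + 0.35*0.84*0.1 + 0.61*0.16*0.9 + 0.78*0.16*0.1
        = 0.022680 + 0.029400 + 0.087840 + 0.012480 = 0.152400
Configurations with easy paper contribute 0.100320, so
  P(easy paper | high score) = 0.100320 / 0.152400 ≈ 0.658

P(easy paper | high score) ≈ 0.658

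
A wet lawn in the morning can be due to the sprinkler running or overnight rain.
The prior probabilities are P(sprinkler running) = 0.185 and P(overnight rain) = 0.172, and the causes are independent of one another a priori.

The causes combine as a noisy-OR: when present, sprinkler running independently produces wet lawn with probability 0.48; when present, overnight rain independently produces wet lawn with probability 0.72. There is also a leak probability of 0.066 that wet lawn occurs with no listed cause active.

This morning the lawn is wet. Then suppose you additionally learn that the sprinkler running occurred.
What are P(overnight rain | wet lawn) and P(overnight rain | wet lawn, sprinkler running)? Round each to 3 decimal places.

P(overnight rain | wet lawn) ≈ 0.515; P(overnight rain | wet lawn, sprinkler running) ≈ 0.259

Under noisy-OR, P(wet lawn | causes) = 1 − (1−0.066)·∏(1−qᵢ) over the active causes.
P(wet lawn) = 0.066*0.815*0.828 + 0.73848*0.815*0.172 + 0.51432*0.185*0.828 + 0.86401*0.185*0.172 = 0.044538 + 0.103520 + 0.078784 + 0.027493 = 0.254335
The overnight rain-present share is 0.103520 + 0.027493 = 0.131013.
Hence the posterior is 0.131013/0.254335 ≈ 0.515.

Now condition on the additional information:
Enumerate both values of overnight rain and weight by the priors:
  P(wet lawn | sprinkler running) = 0.51432·0.828 + 0.86401·0.172
        = 0.425857 + 0.148610 = 0.574467
The terms with overnight rain present sum to 0.148610, so
  P(overnight rain | wet lawn, sprinkler running) = 0.148610 / 0.574467 ≈ 0.259
— sprinkler running explains away the evidence for overnight rain.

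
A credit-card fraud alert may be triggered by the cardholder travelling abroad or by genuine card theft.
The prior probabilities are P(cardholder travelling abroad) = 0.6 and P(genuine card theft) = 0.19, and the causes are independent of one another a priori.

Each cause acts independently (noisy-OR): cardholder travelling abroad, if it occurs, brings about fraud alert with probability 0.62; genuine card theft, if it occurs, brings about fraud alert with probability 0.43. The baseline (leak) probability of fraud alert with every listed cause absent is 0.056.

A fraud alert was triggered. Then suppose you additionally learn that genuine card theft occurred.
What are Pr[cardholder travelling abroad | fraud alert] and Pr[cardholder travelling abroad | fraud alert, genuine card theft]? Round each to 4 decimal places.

Pr[cardholder travelling abroad | fraud alert] ≈ 0.8831; Pr[cardholder travelling abroad | fraud alert, genuine card theft] ≈ 0.7209

Under noisy-OR, P(fraud alert | causes) = 1 − (1−0.056)·∏(1−qᵢ) over the active causes.
Weight on cardholder travelling abroad=true, given the evidence: 0.311662 + 0.090690 = 0.402352
The normalizing constant is 0.056·0.4·0.81 + 0.46192·0.4·0.19 + 0.64128·0.6·0.81 + 0.79553·0.6·0.19 = 0.455602
Posterior = 0.402352 / 0.455602 ≈ 0.8831

Now also conditioning on genuine card theft=true:
For the numerator, keep only cardholder travelling abroad=true terms: 0.79553*0.6 = 0.477318
Normalizer over all consistent configurations: 0.46192*0.4 + 0.79553*0.6 = 0.662086
Posterior = 0.477318 / 0.662086 ≈ 0.7209
This is intercausal reasoning (explaining away): once genuine card theft accounts for the fraud alert, cardholder travelling abroad becomes less likely.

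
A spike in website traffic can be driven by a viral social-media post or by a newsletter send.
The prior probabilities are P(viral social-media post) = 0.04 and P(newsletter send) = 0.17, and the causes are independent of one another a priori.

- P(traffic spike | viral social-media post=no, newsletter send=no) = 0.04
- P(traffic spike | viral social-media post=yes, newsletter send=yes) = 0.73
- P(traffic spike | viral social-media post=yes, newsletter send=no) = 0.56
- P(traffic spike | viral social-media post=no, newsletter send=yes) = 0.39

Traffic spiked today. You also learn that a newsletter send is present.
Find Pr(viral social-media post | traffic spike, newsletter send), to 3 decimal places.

Pr(viral social-media post | traffic spike, newsletter send) ≈ 0.072

For the numerator, keep only viral social-media post=true terms: 0.73·0.04 = 0.029200
The normalizing constant is 0.39·0.96 + 0.73·0.04 = 0.403600
P(viral social-media post | traffic spike, newsletter send) = 0.029200/0.403600 ≈ 0.072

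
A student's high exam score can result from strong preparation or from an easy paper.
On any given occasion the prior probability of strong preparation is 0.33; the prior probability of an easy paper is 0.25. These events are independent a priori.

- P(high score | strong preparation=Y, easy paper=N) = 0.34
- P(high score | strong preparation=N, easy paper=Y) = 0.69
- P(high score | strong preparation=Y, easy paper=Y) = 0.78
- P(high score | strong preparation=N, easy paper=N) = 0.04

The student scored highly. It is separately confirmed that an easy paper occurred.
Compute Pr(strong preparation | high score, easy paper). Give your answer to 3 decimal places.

For the numerator, keep only strong preparation=true terms: 0.78×0.33 = 0.257400
Denominator P(high score | easy paper): 0.69×0.67 + 0.78×0.33 = 0.719700
Posterior = 0.257400 / 0.719700 ≈ 0.358

Pr(strong preparation | high score, easy paper) ≈ 0.358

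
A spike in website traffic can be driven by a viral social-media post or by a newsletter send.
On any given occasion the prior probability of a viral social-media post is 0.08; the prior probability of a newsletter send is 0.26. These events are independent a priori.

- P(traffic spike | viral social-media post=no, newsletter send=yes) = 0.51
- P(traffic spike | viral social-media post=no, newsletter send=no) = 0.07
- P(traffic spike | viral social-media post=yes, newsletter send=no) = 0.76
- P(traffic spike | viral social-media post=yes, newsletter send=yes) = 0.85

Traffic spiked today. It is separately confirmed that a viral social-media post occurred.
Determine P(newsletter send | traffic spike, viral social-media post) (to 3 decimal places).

P(newsletter send | traffic spike, viral social-media post) ≈ 0.282

P(traffic spike | viral social-media post) = 0.76×0.74 + 0.85×0.26 = 0.562400 + 0.221000 = 0.783400
The newsletter send-present share is 0.85×0.26 = 0.221000.
So P(newsletter send | traffic spike, viral social-media post) = 0.221000/0.783400 ≈ 0.282.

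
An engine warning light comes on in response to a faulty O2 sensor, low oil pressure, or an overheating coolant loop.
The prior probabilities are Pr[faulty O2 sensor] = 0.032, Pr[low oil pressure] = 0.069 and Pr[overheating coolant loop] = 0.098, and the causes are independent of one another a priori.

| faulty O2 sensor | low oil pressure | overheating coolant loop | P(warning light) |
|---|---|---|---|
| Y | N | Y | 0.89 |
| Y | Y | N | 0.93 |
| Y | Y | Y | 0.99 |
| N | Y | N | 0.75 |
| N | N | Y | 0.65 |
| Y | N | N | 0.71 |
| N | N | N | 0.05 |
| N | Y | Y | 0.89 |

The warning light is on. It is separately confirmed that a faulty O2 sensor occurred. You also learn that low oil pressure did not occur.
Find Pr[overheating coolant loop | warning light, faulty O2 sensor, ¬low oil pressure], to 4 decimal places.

Pr[overheating coolant loop | warning light, faulty O2 sensor, ¬low oil pressure] ≈ 0.1199

By total probability over both values of overheating coolant loop:
  P(warning light | faulty O2 sensor, ¬low oil pressure) = 0.71*0.902 + 0.89*0.098
        = 0.640420 + 0.087220 = 0.727640
Configurations with overheating coolant loop contribute 0.087220, so
  P(overheating coolant loop | warning light, faulty O2 sensor, ¬low oil pressure) = 0.087220 / 0.727640 ≈ 0.1199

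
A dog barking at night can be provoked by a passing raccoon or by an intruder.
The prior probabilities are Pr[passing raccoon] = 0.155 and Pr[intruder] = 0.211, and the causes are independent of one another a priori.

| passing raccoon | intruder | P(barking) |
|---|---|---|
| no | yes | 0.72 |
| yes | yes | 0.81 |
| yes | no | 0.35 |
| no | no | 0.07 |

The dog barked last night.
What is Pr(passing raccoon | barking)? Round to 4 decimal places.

P(barking) = 0.07×0.845×0.789 + 0.72×0.845×0.211 + 0.35×0.155×0.789 + 0.81×0.155×0.211 = 0.046669 + 0.128372 + 0.042803 + 0.026491 = 0.244335
Restricting to configurations with passing raccoon present: 0.042803 + 0.026491 = 0.069294.
P(passing raccoon | barking) = 0.069294 / 0.244335 ≈ 0.2836

Pr(passing raccoon | barking) ≈ 0.2836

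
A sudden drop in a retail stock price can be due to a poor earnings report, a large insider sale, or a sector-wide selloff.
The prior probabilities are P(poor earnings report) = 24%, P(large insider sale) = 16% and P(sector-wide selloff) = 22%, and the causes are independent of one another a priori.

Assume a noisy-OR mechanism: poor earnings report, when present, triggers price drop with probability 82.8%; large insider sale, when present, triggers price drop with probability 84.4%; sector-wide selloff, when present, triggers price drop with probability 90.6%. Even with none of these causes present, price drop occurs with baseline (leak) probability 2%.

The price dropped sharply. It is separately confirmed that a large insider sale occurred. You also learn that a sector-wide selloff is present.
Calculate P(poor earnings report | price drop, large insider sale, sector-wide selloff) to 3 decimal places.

P(poor earnings report | price drop, large insider sale, sector-wide selloff) ≈ 0.242

Under noisy-OR, P(price drop | causes) = 1 − (1−0.02)·∏(1−qᵢ) over the active causes.
Enumerate both values of poor earnings report and weight by the priors:
  P(price drop | large insider sale, sector-wide selloff) = 0.985629×0.76 + 0.997528×0.24
        = 0.749078 + 0.239407 = 0.988485
Keeping only the poor earnings report-present terms gives 0.239407, so
  P(poor earnings report | price drop, large insider sale, sector-wide selloff) = 0.239407 / 0.988485 ≈ 0.242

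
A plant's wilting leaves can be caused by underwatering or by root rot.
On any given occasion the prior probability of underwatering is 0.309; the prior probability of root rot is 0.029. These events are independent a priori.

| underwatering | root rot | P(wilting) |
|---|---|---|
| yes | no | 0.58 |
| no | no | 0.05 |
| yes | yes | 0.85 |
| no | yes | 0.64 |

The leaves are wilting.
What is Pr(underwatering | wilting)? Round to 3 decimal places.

For the numerator, keep only underwatering=true terms: 0.174023 + 0.007617 = 0.181640
The normalizing constant is 0.05×0.691×0.971 + 0.64×0.691×0.029 + 0.58×0.309×0.971 + 0.85×0.309×0.029 = 0.228013
P(underwatering | wilting) = 0.181640/0.228013 ≈ 0.797

Pr(underwatering | wilting) ≈ 0.797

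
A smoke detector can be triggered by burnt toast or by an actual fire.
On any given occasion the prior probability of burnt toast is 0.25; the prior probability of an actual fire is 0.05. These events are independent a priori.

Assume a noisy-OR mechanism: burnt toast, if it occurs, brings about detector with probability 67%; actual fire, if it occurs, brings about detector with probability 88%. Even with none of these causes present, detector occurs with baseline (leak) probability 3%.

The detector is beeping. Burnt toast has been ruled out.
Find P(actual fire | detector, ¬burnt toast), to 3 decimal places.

P(actual fire | detector, ¬burnt toast) ≈ 0.608

Under noisy-OR, P(detector | causes) = 1 − (1−0.03)·∏(1−qᵢ) over the active causes.
For the numerator, keep only actual fire=true terms: 0.8836*0.05 = 0.044180
Denominator P(detector | ¬burnt toast): 0.03*0.95 + 0.8836*0.05 = 0.072680
Posterior = 0.044180 / 0.072680 ≈ 0.608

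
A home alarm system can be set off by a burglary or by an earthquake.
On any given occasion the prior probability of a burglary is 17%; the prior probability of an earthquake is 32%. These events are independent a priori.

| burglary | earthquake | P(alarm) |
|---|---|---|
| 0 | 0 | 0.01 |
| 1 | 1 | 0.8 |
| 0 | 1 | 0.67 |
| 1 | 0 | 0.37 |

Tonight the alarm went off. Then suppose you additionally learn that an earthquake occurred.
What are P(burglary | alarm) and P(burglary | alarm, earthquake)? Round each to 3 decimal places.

P(alarm) = 0.01·0.83·0.68 + 0.67·0.83·0.32 + 0.37·0.17·0.68 + 0.8·0.17·0.32 = 0.005644 + 0.177952 + 0.042772 + 0.043520 = 0.269888
Of this, 0.086292 comes from 0.042772 + 0.043520 (the burglary=true cases).
Hence the posterior is 0.086292/0.269888 ≈ 0.320.

Now also conditioning on earthquake=true:
For the numerator, keep only burglary=true terms: 0.8·0.17 = 0.136000
Denominator P(alarm | earthquake): 0.67·0.83 + 0.8·0.17 = 0.692100
Posterior = 0.136000 / 0.692100 ≈ 0.197
This is intercausal reasoning (explaining away): once earthquake accounts for the alarm, burglary becomes less likely.

P(burglary | alarm) ≈ 0.320; P(burglary | alarm, earthquake) ≈ 0.197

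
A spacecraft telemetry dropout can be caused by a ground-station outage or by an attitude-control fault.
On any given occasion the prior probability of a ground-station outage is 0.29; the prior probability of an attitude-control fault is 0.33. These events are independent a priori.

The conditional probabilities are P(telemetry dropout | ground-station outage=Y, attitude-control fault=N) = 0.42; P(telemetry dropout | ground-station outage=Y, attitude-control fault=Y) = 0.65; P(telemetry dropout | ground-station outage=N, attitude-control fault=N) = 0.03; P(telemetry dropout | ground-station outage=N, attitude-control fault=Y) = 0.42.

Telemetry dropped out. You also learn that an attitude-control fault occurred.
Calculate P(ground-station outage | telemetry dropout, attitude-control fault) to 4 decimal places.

P(ground-station outage | telemetry dropout, attitude-control fault) ≈ 0.3873

P(telemetry dropout | attitude-control fault) = 0.42·0.71 + 0.65·0.29 = 0.298200 + 0.188500 = 0.486700
Of this, 0.188500 comes from 0.65·0.29 (the ground-station outage=true cases).
Hence the posterior is 0.188500/0.486700 ≈ 0.3873.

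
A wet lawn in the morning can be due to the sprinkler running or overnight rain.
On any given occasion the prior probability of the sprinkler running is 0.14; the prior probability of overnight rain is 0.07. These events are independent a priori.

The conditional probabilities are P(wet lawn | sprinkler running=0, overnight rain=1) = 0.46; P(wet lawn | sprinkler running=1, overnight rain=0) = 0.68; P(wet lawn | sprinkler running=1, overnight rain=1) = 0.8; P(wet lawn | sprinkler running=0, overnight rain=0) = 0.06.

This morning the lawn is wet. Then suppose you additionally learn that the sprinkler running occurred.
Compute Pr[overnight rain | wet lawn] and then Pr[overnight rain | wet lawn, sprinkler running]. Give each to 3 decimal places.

P(wet lawn) = 0.06·0.86·0.93 + 0.46·0.86·0.07 + 0.68·0.14·0.93 + 0.8·0.14·0.07 = 0.047988 + 0.027692 + 0.088536 + 0.007840 = 0.172056
The overnight rain-present share is 0.027692 + 0.007840 = 0.035532.
P(overnight rain | wet lawn) = 0.035532 / 0.172056 ≈ 0.207

Now also conditioning on sprinkler running=true:
P(wet lawn | sprinkler running) = 0.68×0.93 + 0.8×0.07 = 0.632400 + 0.056000 = 0.688400
The overnight rain-present share is 0.8×0.07 = 0.056000.
Hence the posterior is 0.056000/0.688400 ≈ 0.081.
Conditioning on sprinkler running lowers the posterior on overnight rain: the classic explaining-away effect in a common-effect structure.

Pr[overnight rain | wet lawn] ≈ 0.207; Pr[overnight rain | wet lawn, sprinkler running] ≈ 0.081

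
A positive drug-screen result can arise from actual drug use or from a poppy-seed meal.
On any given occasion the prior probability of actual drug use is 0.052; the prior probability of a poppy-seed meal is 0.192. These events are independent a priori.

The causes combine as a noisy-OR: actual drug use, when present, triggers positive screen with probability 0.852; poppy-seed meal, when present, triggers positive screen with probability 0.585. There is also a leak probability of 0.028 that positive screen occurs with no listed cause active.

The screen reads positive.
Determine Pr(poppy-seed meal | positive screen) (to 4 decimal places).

Pr(poppy-seed meal | positive screen) ≈ 0.6726

Under noisy-OR, P(positive screen | causes) = 1 − (1−0.028)·∏(1−qᵢ) over the active causes.
Enumerate the 4 (actual drug use, poppy-seed meal) configurations and weight by the priors:
  P(positive screen) = 0.028·0.948·0.808 + 0.59662·0.948·0.192 + 0.856144·0.052·0.808 + 0.9403·0.052·0.192
        = 0.021448 + 0.108594 + 0.035972 + 0.009388 = 0.175402
The terms with poppy-seed meal present sum to 0.117982, so
  P(poppy-seed meal | positive screen) = 0.117982 / 0.175402 ≈ 0.6726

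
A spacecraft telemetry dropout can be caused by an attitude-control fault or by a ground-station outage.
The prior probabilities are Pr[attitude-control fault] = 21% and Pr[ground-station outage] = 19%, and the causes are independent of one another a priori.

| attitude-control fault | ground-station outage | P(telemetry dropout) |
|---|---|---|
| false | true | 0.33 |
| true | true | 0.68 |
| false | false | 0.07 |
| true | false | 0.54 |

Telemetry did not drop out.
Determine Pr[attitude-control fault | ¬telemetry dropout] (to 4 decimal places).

Pr[attitude-control fault | ¬telemetry dropout] ≈ 0.1157

Numerator (weight on configurations with attitude-control fault): 0.078246 + 0.012768 = 0.091014
Normalizer over all consistent configurations: 0.93·0.79·0.81 + 0.67·0.79·0.19 + 0.46·0.21·0.81 + 0.32·0.21·0.19 = 0.786688
P(attitude-control fault | ¬telemetry dropout) = 0.091014/0.786688 ≈ 0.1157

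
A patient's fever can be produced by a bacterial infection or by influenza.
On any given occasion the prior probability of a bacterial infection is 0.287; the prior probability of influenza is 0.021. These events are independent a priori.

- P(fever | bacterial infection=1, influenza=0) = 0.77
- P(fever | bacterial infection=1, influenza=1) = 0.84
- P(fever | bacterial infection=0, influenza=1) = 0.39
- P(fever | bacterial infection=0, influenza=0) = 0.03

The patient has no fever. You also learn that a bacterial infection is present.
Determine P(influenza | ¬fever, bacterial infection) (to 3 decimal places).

P(influenza | ¬fever, bacterial infection) ≈ 0.015

P(¬fever | bacterial infection) = 0.23×0.979 + 0.16×0.021 = 0.225170 + 0.003360 = 0.228530
Of this, 0.003360 comes from 0.16×0.021 (the influenza=true cases).
So P(influenza | ¬fever, bacterial infection) = 0.003360/0.228530 ≈ 0.015.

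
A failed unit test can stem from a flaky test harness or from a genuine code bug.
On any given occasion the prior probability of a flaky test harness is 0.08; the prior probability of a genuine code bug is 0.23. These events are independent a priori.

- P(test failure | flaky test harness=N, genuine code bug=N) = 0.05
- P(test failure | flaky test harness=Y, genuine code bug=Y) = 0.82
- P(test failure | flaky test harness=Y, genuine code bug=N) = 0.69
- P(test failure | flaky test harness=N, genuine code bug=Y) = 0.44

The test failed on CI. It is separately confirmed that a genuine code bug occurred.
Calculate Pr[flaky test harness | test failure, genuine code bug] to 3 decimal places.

Pr[flaky test harness | test failure, genuine code bug] ≈ 0.139

Weight on flaky test harness=true, given the evidence: 0.82×0.08 = 0.065600
The normalizing constant is 0.44×0.92 + 0.82×0.08 = 0.470400
P(flaky test harness | test failure, genuine code bug) = 0.065600/0.470400 ≈ 0.139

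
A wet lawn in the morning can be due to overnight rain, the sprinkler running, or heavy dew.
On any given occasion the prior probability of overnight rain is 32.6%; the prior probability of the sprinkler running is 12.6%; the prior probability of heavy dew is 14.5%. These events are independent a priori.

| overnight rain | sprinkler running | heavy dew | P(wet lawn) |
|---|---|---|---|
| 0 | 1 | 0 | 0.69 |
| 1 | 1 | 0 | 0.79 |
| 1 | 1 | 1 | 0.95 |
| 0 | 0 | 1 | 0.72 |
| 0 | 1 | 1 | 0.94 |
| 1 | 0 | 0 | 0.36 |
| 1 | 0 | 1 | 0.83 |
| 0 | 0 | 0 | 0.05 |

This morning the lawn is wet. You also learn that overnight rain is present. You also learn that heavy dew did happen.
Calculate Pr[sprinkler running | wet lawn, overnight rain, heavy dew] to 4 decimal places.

Enumerate both values of sprinkler running and weight by the priors:
  P(wet lawn | overnight rain, heavy dew) = 0.83·0.874 + 0.95·0.126
        = 0.725420 + 0.119700 = 0.845120
Configurations with sprinkler running contribute 0.119700, so
  P(sprinkler running | wet lawn, overnight rain, heavy dew) = 0.119700 / 0.845120 ≈ 0.1416

Pr[sprinkler running | wet lawn, overnight rain, heavy dew] ≈ 0.1416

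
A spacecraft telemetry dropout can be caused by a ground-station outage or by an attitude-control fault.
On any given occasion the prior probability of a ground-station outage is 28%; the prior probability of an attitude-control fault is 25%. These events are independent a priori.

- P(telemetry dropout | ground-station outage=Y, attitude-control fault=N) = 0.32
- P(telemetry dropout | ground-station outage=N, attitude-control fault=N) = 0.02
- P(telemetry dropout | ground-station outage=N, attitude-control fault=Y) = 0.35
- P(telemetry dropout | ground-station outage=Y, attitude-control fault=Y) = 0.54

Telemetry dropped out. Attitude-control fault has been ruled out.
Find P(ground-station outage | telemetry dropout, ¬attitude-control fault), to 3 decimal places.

P(ground-station outage | telemetry dropout, ¬attitude-control fault) ≈ 0.862

Numerator (weight on configurations with ground-station outage): 0.32·0.28 = 0.089600
Normalizer over all consistent configurations: 0.02·0.72 + 0.32·0.28 = 0.104000
Posterior = 0.089600 / 0.104000 ≈ 0.862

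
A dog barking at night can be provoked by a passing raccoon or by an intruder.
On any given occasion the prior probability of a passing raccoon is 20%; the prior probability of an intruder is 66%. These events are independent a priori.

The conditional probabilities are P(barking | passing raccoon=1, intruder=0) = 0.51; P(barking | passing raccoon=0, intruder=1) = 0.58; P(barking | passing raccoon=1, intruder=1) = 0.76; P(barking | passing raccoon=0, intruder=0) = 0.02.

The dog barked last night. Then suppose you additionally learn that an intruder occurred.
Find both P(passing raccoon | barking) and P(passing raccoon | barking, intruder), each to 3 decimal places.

P(passing raccoon | barking) ≈ 0.302; P(passing raccoon | barking, intruder) ≈ 0.247

Enumerate the 4 (passing raccoon, intruder) configurations and weight by the priors:
  P(barking) = 0.02*0.8*0.34 + 0.58*0.8*0.66 + 0.51*0.2*0.34 + 0.76*0.2*0.66
        = 0.005440 + 0.306240 + 0.034680 + 0.100320 = 0.446680
The terms with passing raccoon present sum to 0.135000, so
  P(passing raccoon | barking) = 0.135000 / 0.446680 ≈ 0.302

With the extra evidence:
P(barking | intruder) = 0.58·0.8 + 0.76·0.2 = 0.464000 + 0.152000 = 0.616000
The passing raccoon-present share is 0.76·0.2 = 0.152000.
Hence the posterior is 0.152000/0.616000 ≈ 0.247.
This is intercausal reasoning (explaining away): once intruder accounts for the barking, passing raccoon becomes less likely.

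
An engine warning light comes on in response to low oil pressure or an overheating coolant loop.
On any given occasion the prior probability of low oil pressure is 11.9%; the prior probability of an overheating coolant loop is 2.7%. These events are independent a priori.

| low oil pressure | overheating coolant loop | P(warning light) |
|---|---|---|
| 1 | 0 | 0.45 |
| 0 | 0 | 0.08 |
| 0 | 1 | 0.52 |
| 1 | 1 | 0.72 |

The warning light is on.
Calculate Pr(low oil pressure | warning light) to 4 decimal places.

Sum P(warning light|·) weighted by the priors over the 4 (low oil pressure, overheating coolant loop) configurations:
  P(warning light) = 0.08·0.881·0.973 + 0.52·0.881·0.027 + 0.45·0.119·0.973 + 0.72·0.119·0.027
        = 0.068577 + 0.012369 + 0.052104 + 0.002313 = 0.135363
The terms with low oil pressure present sum to 0.054417, so
  P(low oil pressure | warning light) = 0.054417 / 0.135363 ≈ 0.4020

Pr(low oil pressure | warning light) ≈ 0.4020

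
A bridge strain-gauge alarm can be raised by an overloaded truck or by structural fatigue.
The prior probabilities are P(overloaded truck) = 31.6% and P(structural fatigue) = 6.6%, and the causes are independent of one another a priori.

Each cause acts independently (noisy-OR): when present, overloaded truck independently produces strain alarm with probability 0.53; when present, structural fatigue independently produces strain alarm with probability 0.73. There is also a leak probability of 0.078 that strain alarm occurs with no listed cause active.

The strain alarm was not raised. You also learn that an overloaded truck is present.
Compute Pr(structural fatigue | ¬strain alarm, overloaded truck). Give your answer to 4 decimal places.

Under noisy-OR, P(strain alarm | causes) = 1 − (1−0.078)·∏(1−qᵢ) over the active causes.
For the numerator, keep only structural fatigue=true terms: 0.117002×0.066 = 0.007722
The normalizing constant is 0.43334×0.934 + 0.117002×0.066 = 0.412462
P(structural fatigue | ¬strain alarm, overloaded truck) = 0.007722/0.412462 ≈ 0.0187

Pr(structural fatigue | ¬strain alarm, overloaded truck) ≈ 0.0187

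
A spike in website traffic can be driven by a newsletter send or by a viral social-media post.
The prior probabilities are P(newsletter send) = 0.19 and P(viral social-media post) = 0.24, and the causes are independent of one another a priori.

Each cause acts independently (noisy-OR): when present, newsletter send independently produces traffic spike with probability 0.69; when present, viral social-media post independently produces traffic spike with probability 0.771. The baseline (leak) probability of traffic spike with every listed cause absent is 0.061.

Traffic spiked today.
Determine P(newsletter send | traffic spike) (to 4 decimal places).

P(newsletter send | traffic spike) ≈ 0.4325

Under noisy-OR, P(traffic spike | causes) = 1 − (1−0.061)·∏(1−qᵢ) over the active causes.
P(traffic spike) = 0.061×0.81×0.76 + 0.784969×0.81×0.24 + 0.70891×0.19×0.76 + 0.93334×0.19×0.24 = 0.037552 + 0.152598 + 0.102367 + 0.042560 = 0.335077
Of this, 0.144927 comes from 0.102367 + 0.042560 (the newsletter send=true cases).
P(newsletter send | traffic spike) = 0.144927 / 0.335077 ≈ 0.4325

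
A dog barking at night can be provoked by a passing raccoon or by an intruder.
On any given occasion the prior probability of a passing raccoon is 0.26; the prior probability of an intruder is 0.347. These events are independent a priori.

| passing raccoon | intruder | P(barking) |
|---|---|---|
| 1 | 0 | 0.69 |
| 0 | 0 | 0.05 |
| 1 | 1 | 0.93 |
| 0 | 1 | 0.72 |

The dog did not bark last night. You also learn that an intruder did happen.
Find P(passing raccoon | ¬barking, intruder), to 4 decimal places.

P(¬barking | intruder) = 0.28×0.74 + 0.07×0.26 = 0.207200 + 0.018200 = 0.225400
Of this, 0.018200 comes from 0.07×0.26 (the passing raccoon=true cases).
Hence the posterior is 0.018200/0.225400 ≈ 0.0807.

P(passing raccoon | ¬barking, intruder) ≈ 0.0807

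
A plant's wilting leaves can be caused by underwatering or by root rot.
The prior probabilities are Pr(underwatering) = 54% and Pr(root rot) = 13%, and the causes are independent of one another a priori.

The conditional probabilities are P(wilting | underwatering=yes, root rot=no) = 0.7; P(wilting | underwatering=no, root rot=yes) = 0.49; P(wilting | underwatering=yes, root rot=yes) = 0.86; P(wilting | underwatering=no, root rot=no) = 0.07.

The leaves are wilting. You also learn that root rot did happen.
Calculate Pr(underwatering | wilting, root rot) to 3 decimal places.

Pr(underwatering | wilting, root rot) ≈ 0.673

P(wilting | root rot) = 0.49·0.46 + 0.86·0.54 = 0.225400 + 0.464400 = 0.689800
The underwatering-present share is 0.86·0.54 = 0.464400.
Hence the posterior is 0.464400/0.689800 ≈ 0.673.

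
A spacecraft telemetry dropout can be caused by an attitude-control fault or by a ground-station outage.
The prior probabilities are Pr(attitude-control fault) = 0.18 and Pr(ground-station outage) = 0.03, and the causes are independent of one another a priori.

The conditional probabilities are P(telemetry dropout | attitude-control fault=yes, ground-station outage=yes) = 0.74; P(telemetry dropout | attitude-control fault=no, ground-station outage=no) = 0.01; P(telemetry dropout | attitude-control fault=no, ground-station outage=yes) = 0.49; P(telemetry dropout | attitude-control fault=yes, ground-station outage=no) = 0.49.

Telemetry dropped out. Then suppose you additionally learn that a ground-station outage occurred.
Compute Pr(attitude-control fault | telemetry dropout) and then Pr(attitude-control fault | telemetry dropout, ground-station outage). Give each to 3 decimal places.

P(telemetry dropout) = 0.01·0.82·0.97 + 0.49·0.82·0.03 + 0.49·0.18·0.97 + 0.74·0.18·0.03 = 0.007954 + 0.012054 + 0.085554 + 0.003996 = 0.109558
Restricting to configurations with attitude-control fault present: 0.085554 + 0.003996 = 0.089550.
P(attitude-control fault | telemetry dropout) = 0.089550 / 0.109558 ≈ 0.817

With the extra evidence:
Sum P(telemetry dropout|·) weighted by the priors over both values of attitude-control fault:
  P(telemetry dropout | ground-station outage) = 0.49×0.82 + 0.74×0.18
        = 0.401800 + 0.133200 = 0.535000
The terms with attitude-control fault present sum to 0.133200, so
  P(attitude-control fault | telemetry dropout, ground-station outage) = 0.133200 / 0.535000 ≈ 0.249
Conditioning on ground-station outage lowers the posterior on attitude-control fault: the classic explaining-away effect in a common-effect structure.

Pr(attitude-control fault | telemetry dropout) ≈ 0.817; Pr(attitude-control fault | telemetry dropout, ground-station outage) ≈ 0.249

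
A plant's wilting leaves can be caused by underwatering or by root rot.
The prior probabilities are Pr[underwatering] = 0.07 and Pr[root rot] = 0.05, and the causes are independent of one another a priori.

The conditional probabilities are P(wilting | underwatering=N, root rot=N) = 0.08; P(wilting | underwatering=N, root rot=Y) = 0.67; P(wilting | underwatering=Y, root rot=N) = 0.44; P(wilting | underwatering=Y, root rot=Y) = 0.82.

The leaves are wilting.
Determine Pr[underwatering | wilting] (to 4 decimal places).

For the numerator, keep only underwatering=true terms: 0.029260 + 0.002870 = 0.032130
Normalizer over all consistent configurations: 0.08*0.93*0.95 + 0.67*0.93*0.05 + 0.44*0.07*0.95 + 0.82*0.07*0.05 = 0.133965
Posterior = 0.032130 / 0.133965 ≈ 0.2398

Pr[underwatering | wilting] ≈ 0.2398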